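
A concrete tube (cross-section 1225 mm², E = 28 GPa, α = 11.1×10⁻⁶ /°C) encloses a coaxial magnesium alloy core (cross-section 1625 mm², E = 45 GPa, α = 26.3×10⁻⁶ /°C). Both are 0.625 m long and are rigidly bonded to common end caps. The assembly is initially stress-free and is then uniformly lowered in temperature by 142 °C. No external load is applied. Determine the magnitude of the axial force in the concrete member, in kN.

The magnesium alloy has the larger α, so on cooling it would change length more than the concrete if both were free. The rigid plates force a common final length, so the magnesium alloy is put into tension and the concrete into compression, with equal and opposite forces P (no external load).
Equating the net (thermal + elastic) strains gives |α₁ − α₂|·ΔT = P·[1/(A₁E₁) + 1/(A₂E₂)].
|α₁ − α₂|·ΔT = 15.2×10⁻⁶ × 142 = 0.002158.
1/(A₁E₁) + 1/(A₂E₂) = 1/(1225×28×10³) + 1/(1625×45×10³) = 4.283×10⁻⁸ N⁻¹.
So P = 0.002158 / 4.283×10⁻⁸ = 50.39 kN.

P ≈ 50.4 kN (compressive in the concrete)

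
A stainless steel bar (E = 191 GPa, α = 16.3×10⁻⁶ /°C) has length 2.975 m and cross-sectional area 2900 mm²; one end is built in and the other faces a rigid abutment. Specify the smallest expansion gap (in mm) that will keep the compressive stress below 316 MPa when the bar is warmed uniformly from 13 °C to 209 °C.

Free expansion if unrestrained: δ_free = αΔT L = 16.3×10⁻⁶ × 196 × 2975 = 9.505 mm.
At the allowable stress the elastic shortening the wall may impose is σL/E = 316 × 2975 / (191×10³) = 4.922 mm.
The gap must absorb the remainder: g_min = 9.505 − 4.922 = 4.583 mm.

g ≈ 4.58 mm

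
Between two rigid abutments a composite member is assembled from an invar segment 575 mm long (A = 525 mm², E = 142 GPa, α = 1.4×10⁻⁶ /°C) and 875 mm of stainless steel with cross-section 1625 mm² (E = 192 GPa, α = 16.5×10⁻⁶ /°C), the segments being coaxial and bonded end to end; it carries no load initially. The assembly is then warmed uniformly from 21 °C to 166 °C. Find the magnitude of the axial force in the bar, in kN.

With the walls removed the bar would change length by δ_free = Σ αᵢΔT Lᵢ = 1.4×10⁻⁶×145×575 + 16.5×10⁻⁶×145×875 = 2.21 mm.
The walls prevent any net length change, so an axial force P (same in every segment) develops. Compatibility: P · Σ Lᵢ/(AᵢEᵢ) = δ_free.
The series flexibility is Σ Lᵢ/(AᵢEᵢ) = 575/(525×142×10³) + 875/(1625×192×10³) = 1.052×10⁻⁵ mm/N.
So P = 2.21 / 1.052×10⁻⁵ = 210.1 kN, compressive.

P ≈ 210 kN (compressive)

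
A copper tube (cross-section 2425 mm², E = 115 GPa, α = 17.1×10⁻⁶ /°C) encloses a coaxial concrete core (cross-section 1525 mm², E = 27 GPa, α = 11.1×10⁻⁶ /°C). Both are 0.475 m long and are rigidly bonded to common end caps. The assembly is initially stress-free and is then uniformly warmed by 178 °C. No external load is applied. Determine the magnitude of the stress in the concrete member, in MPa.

Both members must finish at the same length. With the larger α, the copper tends to over-expand; the plates restrain it, putting the copper in compression and the concrete in tension. With no external load the two internal forces are equal and opposite, magnitude P.
Setting the final lengths equal and cancelling L: (α₁ − α₂)ΔT = P/(A₁E₁) + P/(A₂E₂).
|α₁ − α₂|·ΔT = 6×10⁻⁶ × 178 = 0.001068.
1/(A₁E₁) + 1/(A₂E₂) = 1/(2425×115×10³) + 1/(1525×27×10³) = 2.787×10⁻⁸ N⁻¹.
P = 0.001068 / 2.787×10⁻⁸ = 38320 N = 38.32 kN.
σ_{concrete} = P/A₂ = 38320/1525 = 25.13 MPa, tensile.

σ ≈ 25.1 MPa (tensile)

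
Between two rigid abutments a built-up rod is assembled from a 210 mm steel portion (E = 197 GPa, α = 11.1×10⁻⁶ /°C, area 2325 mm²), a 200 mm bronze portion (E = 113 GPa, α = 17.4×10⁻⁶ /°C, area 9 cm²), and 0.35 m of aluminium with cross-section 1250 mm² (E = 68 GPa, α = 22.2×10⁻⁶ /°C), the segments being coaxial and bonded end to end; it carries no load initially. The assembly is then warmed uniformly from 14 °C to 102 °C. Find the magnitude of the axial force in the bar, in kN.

With the walls removed the bar would change length by δ_free = Σ αᵢΔT Lᵢ = 11.1×10⁻⁶×88×210 + 17.4×10⁻⁶×88×200 + 22.2×10⁻⁶×88×350 = 1.195 mm.
The rigid supports impose zero overall length change; the single axial force P common to all segments must satisfy P Σ Lᵢ/(AᵢEᵢ) = δ_free.
Σ Lᵢ/(AᵢEᵢ) = 210/(2325×197×10³) + 200/(900×113×10³) + 350/(1250×68×10³) = 6.543×10⁻⁶ mm/N.
So P = 1.195 / 6.543×10⁻⁶ = 182.7 kN, compressive.

P ≈ 183 kN (compressive)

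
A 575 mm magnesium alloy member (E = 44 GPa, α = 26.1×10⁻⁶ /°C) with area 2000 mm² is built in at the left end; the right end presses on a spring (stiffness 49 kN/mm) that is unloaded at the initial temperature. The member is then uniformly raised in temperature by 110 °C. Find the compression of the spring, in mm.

If the spring were absent the member would lengthen by αΔT L = 26.1×10⁻⁶ × 110 × 575 = 1.651 mm.
With a force P in the spring, the elastic change of the member is PL/(AE) and that of the spring is P/k; compatibility requires their sum to equal δ_free.
So P = δ_free / [L/(AE) + 1/k] = 1.651 / [ 575/(2000×44×10³) + 1/(49×10³) ].
P = 1.651 / 2.694×10⁻⁵ = 61270 N.
Spring compression = P/k = 61270/(49×10³) = 1.25 mm.

δ ≈ 1.25 mm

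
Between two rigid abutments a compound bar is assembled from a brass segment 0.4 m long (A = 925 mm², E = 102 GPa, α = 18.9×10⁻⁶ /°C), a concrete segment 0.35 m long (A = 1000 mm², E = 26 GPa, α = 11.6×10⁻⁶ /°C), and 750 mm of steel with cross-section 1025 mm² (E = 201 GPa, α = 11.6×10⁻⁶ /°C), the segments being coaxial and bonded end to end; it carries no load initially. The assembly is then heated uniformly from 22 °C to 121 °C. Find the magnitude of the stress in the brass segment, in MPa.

With the walls removed the bar would change length by δ_free = Σ αᵢΔT Lᵢ = 18.9×10⁻⁶×99×400 + 11.6×10⁻⁶×99×350 + 11.6×10⁻⁶×99×750 = 2.012 mm.
Since the ends are fixed, an axial force P builds up, equal in every segment, with P · Σ Lᵢ/(AᵢEᵢ) = δ_free.
The series flexibility is Σ Lᵢ/(AᵢEᵢ) = 400/(925×102×10³) + 350/(1000×26×10³) + 750/(1025×201×10³) = 2.134×10⁻⁵ mm/N.
So P = 2.012 / 2.134×10⁻⁵ = 94.26 kN, compressive.
σ_{brass} = P / A = 94260 / 925 = 101.9 MPa.

σ ≈ 102 MPa (compressive)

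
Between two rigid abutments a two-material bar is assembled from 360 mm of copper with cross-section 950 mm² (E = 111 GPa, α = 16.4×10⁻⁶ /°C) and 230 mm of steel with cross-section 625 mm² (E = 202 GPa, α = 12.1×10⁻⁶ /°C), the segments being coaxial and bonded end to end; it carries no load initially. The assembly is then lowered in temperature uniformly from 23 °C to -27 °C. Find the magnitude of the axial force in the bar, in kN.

With the walls removed the bar would change length by δ_free = Σ αᵢΔT Lᵢ = 16.4×10⁻⁶×50×360 + 12.1×10⁻⁶×50×230 = 0.4344 mm.
Since the ends are fixed, an axial force P builds up, equal in every segment, with P · Σ Lᵢ/(AᵢEᵢ) = δ_free.
Σ Lᵢ/(AᵢEᵢ) = 360/(950×111×10³) + 230/(625×202×10³) = 5.236×10⁻⁶ mm/N.
So P = 0.4344 / 5.236×10⁻⁶ = 82.96 kN, tensile.

P ≈ 83 kN (tensile)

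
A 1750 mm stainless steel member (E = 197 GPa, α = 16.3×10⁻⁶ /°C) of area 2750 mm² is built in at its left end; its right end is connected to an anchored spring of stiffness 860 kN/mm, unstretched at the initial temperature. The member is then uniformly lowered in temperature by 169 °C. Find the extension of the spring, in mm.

If the spring were absent the member would shorten by αΔT L = 16.3×10⁻⁶ × 169 × 1750 = 4.821 mm.
With a force P in the spring, the elastic change of the member is PL/(AE) and that of the spring is P/k; compatibility requires their sum to equal δ_free.
So P = δ_free / [L/(AE) + 1/k] = 4.821 / [ 1750/(2750×197×10³) + 1/(860×10³) ].
P = 4.821 / 4.393×10⁻⁶ = 1.097×10⁶ N.
Spring extension = P/k = 1.097×10⁶/(860×10³) = 1.276 mm.

δ ≈ 1.28 mm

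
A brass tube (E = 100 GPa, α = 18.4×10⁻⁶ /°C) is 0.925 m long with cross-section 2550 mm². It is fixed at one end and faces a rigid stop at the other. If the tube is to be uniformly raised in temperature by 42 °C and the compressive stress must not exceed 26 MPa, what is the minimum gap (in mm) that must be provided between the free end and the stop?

With no wall the tube would lengthen by αΔT L = 18.4×10⁻⁶ × 42 × 925 = 0.7148 mm.
At the allowable stress the elastic shortening the wall may impose is σL/E = 26 × 925 / (100×10³) = 0.2405 mm.
So the gap has to take up the difference, g_min = δ_free − σL/E = 0.7148 − 0.2405 = 0.4743 mm.

g ≈ 0.474 mm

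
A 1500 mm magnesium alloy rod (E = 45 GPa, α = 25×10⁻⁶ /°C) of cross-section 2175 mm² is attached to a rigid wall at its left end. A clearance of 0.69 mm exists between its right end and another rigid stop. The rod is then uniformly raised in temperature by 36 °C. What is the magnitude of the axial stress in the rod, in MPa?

If the wall were absent the rod would grow by αΔT L = 25×10⁻⁶ × 36 × 1500 = 1.35 mm.
This exceeds the 0.69 mm gap, so the wall pushes back. The portion of expansion that must be recovered elastically is δ_free − gap = 1.35 − 0.69 = 0.66 mm.
That suppressed elongation corresponds to σ = E·Δ/L = 45×10³ × 0.66/1500 = 19.8 MPa.

σ ≈ 19.8 MPa (compressive)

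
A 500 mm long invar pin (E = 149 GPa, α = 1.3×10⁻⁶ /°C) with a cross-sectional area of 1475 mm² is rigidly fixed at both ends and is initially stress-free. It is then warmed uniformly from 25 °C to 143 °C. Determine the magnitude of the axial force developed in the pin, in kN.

The ends cannot move, so σ = EαΔT = 149×10³ × 1.3×10⁻⁶ × 118 = 22.86 MPa.
P = AEαΔT = 1475 × 149×10³ × 1.3×10⁻⁶ × 118 = 33.71 kN (compressive).

P ≈ 33.7 kN (compressive)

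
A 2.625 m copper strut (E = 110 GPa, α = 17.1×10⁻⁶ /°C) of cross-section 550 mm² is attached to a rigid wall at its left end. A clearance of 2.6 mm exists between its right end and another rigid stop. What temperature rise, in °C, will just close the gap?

The gap closes when αΔT L = 2.6 mm, since the strut is still unstressed at that instant.
So ΔT = g/(αL) = 2.6/(17.1×10⁻⁶ × 2625) = 57.92 °C.

ΔT ≈ 57.9 °C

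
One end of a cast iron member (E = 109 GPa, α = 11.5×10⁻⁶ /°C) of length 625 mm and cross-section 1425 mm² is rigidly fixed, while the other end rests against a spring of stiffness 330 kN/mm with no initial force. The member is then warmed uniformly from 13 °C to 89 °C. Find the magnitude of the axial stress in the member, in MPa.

If the spring were absent the member would lengthen by αΔT L = 11.5×10⁻⁶ × 76 × 625 = 0.5463 mm.
With a force P in the spring, the elastic change of the member is PL/(AE) and that of the spring is P/k; compatibility requires their sum to equal δ_free.
So P = δ_free / [L/(AE) + 1/k] = 0.5463 / [ 625/(1425×109×10³) + 1/(330×10³) ].
P = 0.5463 / 7.054×10⁻⁶ = 77440 N.
σ = P/A = 77440/1425 = 54.34 MPa.

σ ≈ 54.3 MPa (compressive)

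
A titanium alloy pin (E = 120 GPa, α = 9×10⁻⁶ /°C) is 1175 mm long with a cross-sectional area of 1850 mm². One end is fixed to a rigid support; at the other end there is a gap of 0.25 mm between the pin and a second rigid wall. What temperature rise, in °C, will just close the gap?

The gap closes when αΔT L = 0.25 mm, since the pin is still unstressed at that instant.
ΔT = 0.25 / (9×10⁻⁶ × 1175) = 23.64 °C.

ΔT ≈ 23.6 °C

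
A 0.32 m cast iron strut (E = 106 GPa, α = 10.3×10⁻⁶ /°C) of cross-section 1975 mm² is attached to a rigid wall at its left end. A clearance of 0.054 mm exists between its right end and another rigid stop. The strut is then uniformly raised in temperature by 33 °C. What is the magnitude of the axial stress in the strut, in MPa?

σ ≈ 18.1 MPa (compressive)

Free thermal elongation = αΔT L = 10.3×10⁻⁶ × 33 × 320 = 0.1088 mm.
After closing the 0.054 mm clearance, 0.1088 − 0.054 = 0.05477 mm of expansion remains to be suppressed by the wall.
That suppressed elongation corresponds to σ = E·Δ/L = 106×10³ × 0.05477/320 = 18.14 MPa.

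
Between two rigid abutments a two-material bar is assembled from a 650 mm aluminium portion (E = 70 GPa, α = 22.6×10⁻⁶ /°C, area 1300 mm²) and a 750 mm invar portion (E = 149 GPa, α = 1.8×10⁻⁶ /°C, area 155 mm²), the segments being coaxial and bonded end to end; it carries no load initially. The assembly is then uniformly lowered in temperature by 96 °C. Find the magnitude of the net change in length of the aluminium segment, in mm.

With the walls removed the bar would change length by δ_free = Σ αᵢΔT Lᵢ = 22.6×10⁻⁶×96×650 + 1.8×10⁻⁶×96×750 = 1.54 mm.
The walls prevent any net length change, so an axial force P (same in every segment) develops. Compatibility: P · Σ Lᵢ/(AᵢEᵢ) = δ_free.
The series flexibility is Σ Lᵢ/(AᵢEᵢ) = 650/(1300×70×10³) + 750/(155×149×10³) = 3.962×10⁻⁵ mm/N.
Hence P = δ_free / Σ(L/AE) = 1.54/3.962×10⁻⁵ = 38.87 kN (tensile).
For the aluminium segment, free thermal change = 22.6×10⁻⁶×96×650 = 1.41 mm and elastic change from P = 38870×650/(1300×70×10³) = 0.2776 mm; these oppose, so the net change is 1.13 mm (segment shortens).

|ΔL| ≈ 1.13 mm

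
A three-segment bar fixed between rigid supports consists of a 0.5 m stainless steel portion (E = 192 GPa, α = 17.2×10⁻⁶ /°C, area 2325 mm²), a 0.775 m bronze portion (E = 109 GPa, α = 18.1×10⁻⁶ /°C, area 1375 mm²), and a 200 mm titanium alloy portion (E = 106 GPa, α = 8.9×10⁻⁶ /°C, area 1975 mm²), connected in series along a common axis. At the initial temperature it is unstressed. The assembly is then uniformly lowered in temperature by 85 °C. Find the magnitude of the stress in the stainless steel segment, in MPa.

Free thermal contraction of the whole bar: Σ αᵢΔT Lᵢ = 17.2×10⁻⁶×85×500 + 18.1×10⁻⁶×85×775 + 8.9×10⁻⁶×85×200 = 2.075 mm.
The walls prevent any net length change, so an axial force P (same in every segment) develops. Compatibility: P · Σ Lᵢ/(AᵢEᵢ) = δ_free.
The series flexibility is Σ Lᵢ/(AᵢEᵢ) = 500/(2325×192×10³) + 775/(1375×109×10³) + 200/(1975×106×10³) = 7.246×10⁻⁶ mm/N.
Hence P = δ_free / Σ(L/AE) = 2.075/7.246×10⁻⁶ = 286.3 kN (tensile).
σ_{stainless steel} = P / A = 286300 / 2325 = 123.1 MPa.

σ ≈ 123 MPa (tensile)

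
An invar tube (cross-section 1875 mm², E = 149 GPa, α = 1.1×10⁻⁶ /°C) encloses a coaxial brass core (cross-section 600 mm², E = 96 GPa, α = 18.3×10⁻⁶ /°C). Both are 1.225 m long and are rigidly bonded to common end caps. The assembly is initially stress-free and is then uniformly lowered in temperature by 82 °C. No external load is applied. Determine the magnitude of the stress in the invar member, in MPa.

Both members must finish at the same length. With the larger α, the brass tends to over-contract; the plates restrain it, putting the brass in tension and the invar in compression. With no external load the two internal forces are equal and opposite, magnitude P.
Equating the net (thermal + elastic) strains gives |α₁ − α₂|·ΔT = P·[1/(A₁E₁) + 1/(A₂E₂)].
|α₁ − α₂|·ΔT = 17.2×10⁻⁶ × 82 = 0.00141.
1/(A₁E₁) + 1/(A₂E₂) = 1/(1875×149×10³) + 1/(600×96×10³) = 2.094×10⁻⁸ N⁻¹.
So P = 0.00141 / 2.094×10⁻⁸ = 67.35 kN.
σ_{invar} = P/A₁ = 67350/1875 = 35.92 MPa, compressive.

σ ≈ 35.9 MPa (compressive)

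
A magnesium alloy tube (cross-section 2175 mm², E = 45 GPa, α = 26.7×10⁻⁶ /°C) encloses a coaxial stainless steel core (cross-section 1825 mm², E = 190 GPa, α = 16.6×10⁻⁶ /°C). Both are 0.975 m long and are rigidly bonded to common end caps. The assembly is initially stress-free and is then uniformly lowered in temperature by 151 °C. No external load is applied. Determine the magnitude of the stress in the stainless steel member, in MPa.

Both members must finish at the same length. With the larger α, the magnesium alloy tends to over-contract; the plates restrain it, putting the magnesium alloy in tension and the stainless steel in compression. With no external load the two internal forces are equal and opposite, magnitude P.
Equating the net (thermal + elastic) strains gives |α₁ − α₂|·ΔT = P·[1/(A₁E₁) + 1/(A₂E₂)].
|α₁ − α₂|·ΔT = 10.1×10⁻⁶ × 151 = 0.001525.
1/(A₁E₁) + 1/(A₂E₂) = 1/(2175×45×10³) + 1/(1825×190×10³) = 1.31×10⁻⁸ N⁻¹.
P = 0.001525 / 1.31×10⁻⁸ = 116400 N = 116.4 kN.
σ_{stainless steel} = P/A₂ = 116400/1825 = 63.79 MPa, compressive.

σ ≈ 63.8 MPa (compressive)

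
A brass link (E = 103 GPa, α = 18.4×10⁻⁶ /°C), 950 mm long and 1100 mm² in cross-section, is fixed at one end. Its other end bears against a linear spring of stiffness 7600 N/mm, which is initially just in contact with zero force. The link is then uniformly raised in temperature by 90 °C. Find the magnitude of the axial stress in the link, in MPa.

σ ≈ 10.2 MPa (compressive)

If the spring were absent the link would lengthen by αΔT L = 18.4×10⁻⁶ × 90 × 950 = 1.573 mm.
Let P be the compressive force at the spring. The link shortens elastically by PL/(AE) and the spring compresses by P/k; together these equal δ_free.
So P = δ_free / [L/(AE) + 1/k] = 1.573 / [ 950/(1100×103×10³) + 1/(7600) ].
P = 1.573 / 0.00014 = 11240 N.
σ = P/A = 11240/1100 = 10.22 MPa.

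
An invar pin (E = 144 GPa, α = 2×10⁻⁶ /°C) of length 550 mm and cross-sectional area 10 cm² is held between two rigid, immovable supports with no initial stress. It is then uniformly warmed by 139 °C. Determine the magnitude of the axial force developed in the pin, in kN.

The ends cannot move, so σ = EαΔT = 144×10³ × 2×10⁻⁶ × 139 = 40.03 MPa.
P = AEαΔT = 1000 × 144×10³ × 2×10⁻⁶ × 139 = 40.03 kN (compressive).

P ≈ 40 kN (compressive)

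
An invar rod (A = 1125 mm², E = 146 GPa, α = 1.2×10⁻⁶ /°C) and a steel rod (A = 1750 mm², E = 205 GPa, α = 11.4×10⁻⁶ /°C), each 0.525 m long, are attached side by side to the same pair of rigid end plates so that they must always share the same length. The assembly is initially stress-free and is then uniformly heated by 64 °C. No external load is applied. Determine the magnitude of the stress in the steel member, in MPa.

σ ≈ 42 MPa (compressive)

The steel has the larger α, so on heating it would change length more than the invar if both were free. The rigid plates force a common final length, so the steel is put into compression and the invar into tension, with equal and opposite forces P (no external load).
Equating the net (thermal + elastic) strains gives |α₁ − α₂|·ΔT = P·[1/(A₁E₁) + 1/(A₂E₂)].
|α₁ − α₂|·ΔT = 10.2×10⁻⁶ × 64 = 0.0006528.
1/(A₁E₁) + 1/(A₂E₂) = 1/(1125×146×10³) + 1/(1750×205×10³) = 8.876×10⁻⁹ N⁻¹.
P = 0.0006528 / 8.876×10⁻⁹ = 73550 N = 73.55 kN.
σ_{steel} = P/A₂ = 73550/1750 = 42.03 MPa, compressive.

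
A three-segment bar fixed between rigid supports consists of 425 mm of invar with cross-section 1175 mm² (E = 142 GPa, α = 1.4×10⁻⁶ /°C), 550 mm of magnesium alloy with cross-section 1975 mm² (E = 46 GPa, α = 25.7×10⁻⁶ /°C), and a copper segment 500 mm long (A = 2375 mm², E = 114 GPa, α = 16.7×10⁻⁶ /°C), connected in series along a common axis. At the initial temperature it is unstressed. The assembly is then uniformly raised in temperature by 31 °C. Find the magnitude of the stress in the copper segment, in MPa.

σ ≈ 28.8 MPa (compressive)

Free thermal expansion of the whole bar: Σ αᵢΔT Lᵢ = 1.4×10⁻⁶×31×425 + 25.7×10⁻⁶×31×550 + 16.7×10⁻⁶×31×500 = 0.7155 mm.
The rigid supports impose zero overall length change; the single axial force P common to all segments must satisfy P Σ Lᵢ/(AᵢEᵢ) = δ_free.
The series flexibility is Σ Lᵢ/(AᵢEᵢ) = 425/(1175×142×10³) + 550/(1975×46×10³) + 500/(2375×114×10³) = 1.045×10⁻⁵ mm/N.
So P = 0.7155 / 1.045×10⁻⁵ = 68.48 kN, compressive.
σ_{copper} = P / A = 68480 / 2375 = 28.83 MPa.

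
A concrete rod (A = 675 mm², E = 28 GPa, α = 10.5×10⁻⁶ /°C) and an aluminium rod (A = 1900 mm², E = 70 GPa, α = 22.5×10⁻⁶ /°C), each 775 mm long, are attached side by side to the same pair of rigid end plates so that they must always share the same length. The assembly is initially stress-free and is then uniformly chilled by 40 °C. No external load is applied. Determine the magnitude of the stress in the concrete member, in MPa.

σ ≈ 11.8 MPa (compressive)

The aluminium has the larger α, so on cooling it would change length more than the concrete if both were free. The rigid plates force a common final length, so the aluminium is put into tension and the concrete into compression, with equal and opposite forces P (no external load).
Setting the final lengths equal and cancelling L: (α₁ − α₂)ΔT = P/(A₁E₁) + P/(A₂E₂).
|α₁ − α₂|·ΔT = 12×10⁻⁶ × 40 = 0.00048.
1/(A₁E₁) + 1/(A₂E₂) = 1/(675×28×10³) + 1/(1900×70×10³) = 6.043×10⁻⁸ N⁻¹.
So P = 0.00048 / 6.043×10⁻⁸ = 7.943 kN.
σ_{concrete} = P/A₁ = 7943/675 = 11.77 MPa, compressive.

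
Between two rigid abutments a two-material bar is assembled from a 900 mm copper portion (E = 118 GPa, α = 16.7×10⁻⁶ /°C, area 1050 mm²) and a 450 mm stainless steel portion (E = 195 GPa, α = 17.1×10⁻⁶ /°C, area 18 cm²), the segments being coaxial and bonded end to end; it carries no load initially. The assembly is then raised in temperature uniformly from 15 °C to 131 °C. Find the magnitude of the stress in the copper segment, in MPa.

Free thermal expansion of the whole bar: Σ αᵢΔT Lᵢ = 16.7×10⁻⁶×116×900 + 17.1×10⁻⁶×116×450 = 2.636 mm.
The walls prevent any net length change, so an axial force P (same in every segment) develops. Compatibility: P · Σ Lᵢ/(AᵢEᵢ) = δ_free.
The series flexibility is Σ Lᵢ/(AᵢEᵢ) = 900/(1050×118×10³) + 450/(1800×195×10³) = 8.546×10⁻⁶ mm/N.
So P = 2.636 / 8.546×10⁻⁶ = 308.5 kN, compressive.
σ_{copper} = P / A = 308500 / 1050 = 293.8 MPa.

σ ≈ 294 MPa (compressive)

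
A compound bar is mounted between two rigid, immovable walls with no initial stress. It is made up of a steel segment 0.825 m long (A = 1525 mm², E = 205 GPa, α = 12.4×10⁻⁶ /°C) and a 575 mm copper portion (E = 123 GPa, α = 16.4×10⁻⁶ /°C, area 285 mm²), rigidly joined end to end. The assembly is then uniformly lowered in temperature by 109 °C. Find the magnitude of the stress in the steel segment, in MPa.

σ ≈ 73.8 MPa (tensile)

If the supports were absent, the total length change would be Σ αᵢΔT Lᵢ = 12.4×10⁻⁶×109×825 + 16.4×10⁻⁶×109×575 = 2.143 mm.
The rigid supports impose zero overall length change; the single axial force P common to all segments must satisfy P Σ Lᵢ/(AᵢEᵢ) = δ_free.
Σ Lᵢ/(AᵢEᵢ) = 825/(1525×205×10³) + 575/(285×123×10³) = 1.904×10⁻⁵ mm/N.
Hence P = δ_free / Σ(L/AE) = 2.143/1.904×10⁻⁵ = 112.5 kN (tensile).
σ_{steel} = P / A = 112500 / 1525 = 73.8 MPa.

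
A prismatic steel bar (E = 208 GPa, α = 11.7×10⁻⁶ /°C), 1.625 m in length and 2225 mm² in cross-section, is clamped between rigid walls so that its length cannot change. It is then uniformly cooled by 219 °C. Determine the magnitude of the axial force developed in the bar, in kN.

P ≈ 1190 kN (tensile)

Full restraint means ε = 0, so the stress is σ = EαΔT = 208×10³ × 11.7×10⁻⁶ × 219 = 533 MPa.
P = AEαΔT = 2225 × 208×10³ × 11.7×10⁻⁶ × 219 = 1186 kN (tensile).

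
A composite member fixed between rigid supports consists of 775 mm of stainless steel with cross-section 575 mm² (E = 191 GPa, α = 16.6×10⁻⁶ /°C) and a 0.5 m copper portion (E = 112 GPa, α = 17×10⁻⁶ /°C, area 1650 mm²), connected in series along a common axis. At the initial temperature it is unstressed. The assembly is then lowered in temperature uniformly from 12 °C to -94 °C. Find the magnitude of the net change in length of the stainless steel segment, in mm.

Free thermal contraction of the whole bar: Σ αᵢΔT Lᵢ = 16.6×10⁻⁶×106×775 + 17×10⁻⁶×106×500 = 2.265 mm.
The walls prevent any net length change, so an axial force P (same in every segment) develops. Compatibility: P · Σ Lᵢ/(AᵢEᵢ) = δ_free.
The series flexibility is Σ Lᵢ/(AᵢEᵢ) = 775/(575×191×10³) + 500/(1650×112×10³) = 9.762×10⁻⁶ mm/N.
So P = 2.265 / 9.762×10⁻⁶ = 232 kN, tensile.
For the stainless steel segment, free thermal change = 16.6×10⁻⁶×106×775 = 1.364 mm and elastic change from P = 232000×775/(575×191×10³) = 1.637 mm; these oppose, so the net change is 0.273 mm (segment lengthens).

|ΔL| ≈ 0.273 mm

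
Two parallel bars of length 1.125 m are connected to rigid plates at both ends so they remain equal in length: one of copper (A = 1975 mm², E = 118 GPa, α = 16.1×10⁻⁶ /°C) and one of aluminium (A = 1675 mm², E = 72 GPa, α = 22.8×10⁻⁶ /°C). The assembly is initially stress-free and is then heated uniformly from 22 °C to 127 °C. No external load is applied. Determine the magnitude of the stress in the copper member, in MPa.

σ ≈ 28.3 MPa (tensile)

Both members must finish at the same length. With the larger α, the aluminium tends to over-expand; the plates restrain it, putting the aluminium in compression and the copper in tension. With no external load the two internal forces are equal and opposite, magnitude P.
Compatibility of the two members (thermal + elastic change equal): (α₁ − α₂)ΔT = P·[1/(A₁E₁) + 1/(A₂E₂)].
|α₁ − α₂|·ΔT = 6.7×10⁻⁶ × 105 = 0.0007035.
1/(A₁E₁) + 1/(A₂E₂) = 1/(1975×118×10³) + 1/(1675×72×10³) = 1.258×10⁻⁸ N⁻¹.
P = 0.0007035 / 1.258×10⁻⁸ = 55910 N = 55.91 kN.
σ_{copper} = P/A₁ = 55910/1975 = 28.31 MPa, tensile.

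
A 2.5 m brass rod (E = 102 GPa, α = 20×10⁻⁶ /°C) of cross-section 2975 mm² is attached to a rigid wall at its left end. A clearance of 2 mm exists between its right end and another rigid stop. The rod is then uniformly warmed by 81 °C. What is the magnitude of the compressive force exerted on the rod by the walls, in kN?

Unrestrained expansion: δ_free = αΔT L = 20×10⁻⁶ × 81 × 2500 = 4.05 mm.
This exceeds the 2 mm gap, so the wall pushes back. The portion of expansion that must be recovered elastically is δ_free − gap = 4.05 − 2 = 2.05 mm.
So σ = E(δ_free − g)/L = 102×10³ × 2.05/2500 = 83.64 MPa.
Force on the wall = σA = 83.64 × 2975 mm² = 248.8 kN.

P ≈ 249 kN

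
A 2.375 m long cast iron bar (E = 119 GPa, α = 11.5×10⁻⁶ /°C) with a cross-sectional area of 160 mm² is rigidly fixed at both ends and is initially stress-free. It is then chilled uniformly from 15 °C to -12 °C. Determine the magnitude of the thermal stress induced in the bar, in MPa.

The supports are rigid, so the total axial strain is zero. The restrained thermal strain is ε = αΔT = 11.5×10⁻⁶ × 27 = 310.5×10⁻⁶.
Hence σ = E·αΔT = 119×10³ × 310.5×10⁻⁶ = 36.95 MPa, tensile.

σ ≈ 36.9 MPa (tensile)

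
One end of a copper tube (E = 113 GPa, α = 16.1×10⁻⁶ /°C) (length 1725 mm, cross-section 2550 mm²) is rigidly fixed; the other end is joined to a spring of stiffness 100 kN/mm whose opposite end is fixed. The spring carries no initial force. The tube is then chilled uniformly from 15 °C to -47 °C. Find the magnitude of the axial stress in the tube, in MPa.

Free thermal contraction: δ_free = αΔT L = 16.1×10⁻⁶ × 62 × 1725 = 1.722 mm.
With a force P in the spring, the elastic change of the tube is PL/(AE) and that of the spring is P/k; compatibility requires their sum to equal δ_free.
P [ L/(AE) + 1/k ] = δ_free → P [ 1725/(2550×113×10³) + 1/(100×10³) ] = 1.722.
P = 1.722 / 1.599×10⁻⁵ = 107700 N.
σ = P/A = 107700/2550 = 42.24 MPa.

σ ≈ 42.2 MPa (tensile)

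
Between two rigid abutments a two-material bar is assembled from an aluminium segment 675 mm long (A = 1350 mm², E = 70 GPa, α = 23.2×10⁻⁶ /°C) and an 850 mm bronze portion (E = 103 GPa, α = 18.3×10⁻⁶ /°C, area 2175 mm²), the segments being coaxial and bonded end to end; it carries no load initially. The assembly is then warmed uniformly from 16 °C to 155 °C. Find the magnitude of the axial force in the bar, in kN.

P ≈ 397 kN (compressive)

If the supports were absent, the total length change would be Σ αᵢΔT Lᵢ = 23.2×10⁻⁶×139×675 + 18.3×10⁻⁶×139×850 = 4.339 mm.
The rigid supports impose zero overall length change; the single axial force P common to all segments must satisfy P Σ Lᵢ/(AᵢEᵢ) = δ_free.
Σ Lᵢ/(AᵢEᵢ) = 675/(1350×70×10³) + 850/(2175×103×10³) = 1.094×10⁻⁵ mm/N.
P = 4.339 / 1.094×10⁻⁵ = 396700 N = 396.7 kN, compressive.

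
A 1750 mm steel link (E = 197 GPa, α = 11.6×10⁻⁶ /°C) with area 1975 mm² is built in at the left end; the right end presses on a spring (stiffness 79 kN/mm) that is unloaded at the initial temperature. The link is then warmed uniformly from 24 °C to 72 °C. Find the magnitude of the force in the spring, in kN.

P ≈ 56.8 kN

Free thermal expansion: δ_free = αΔT L = 11.6×10⁻⁶ × 48 × 1750 = 0.9744 mm.
Let P be the compressive force at the spring. The link shortens elastically by PL/(AE) and the spring compresses by P/k; together these equal δ_free.
So P = δ_free / [L/(AE) + 1/k] = 0.9744 / [ 1750/(1975×197×10³) + 1/(79×10³) ].
P = 0.9744 / 1.716×10⁻⁵ = 56800 N.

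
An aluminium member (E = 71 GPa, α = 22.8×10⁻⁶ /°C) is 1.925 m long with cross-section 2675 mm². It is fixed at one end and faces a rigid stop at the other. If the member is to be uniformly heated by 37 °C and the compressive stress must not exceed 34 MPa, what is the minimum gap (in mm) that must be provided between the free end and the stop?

Free expansion if unrestrained: δ_free = αΔT L = 22.8×10⁻⁶ × 37 × 1925 = 1.624 mm.
At the allowable stress the elastic shortening the wall may impose is σL/E = 34 × 1925 / (71×10³) = 0.9218 mm.
The gap must absorb the remainder: g_min = 1.624 − 0.9218 = 0.7021 mm.

g ≈ 0.702 mm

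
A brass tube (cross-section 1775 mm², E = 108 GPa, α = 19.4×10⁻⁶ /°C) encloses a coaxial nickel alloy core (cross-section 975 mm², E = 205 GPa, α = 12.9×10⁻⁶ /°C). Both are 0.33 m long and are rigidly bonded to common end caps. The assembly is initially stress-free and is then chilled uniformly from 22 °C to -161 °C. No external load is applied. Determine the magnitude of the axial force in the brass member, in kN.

Equilibrium of a rigid end plate with no external load gives equal and opposite internal forces ±P in the two members. Since α_{brass} > α_{nickel alloy}, cooling drives the brass into tension and the nickel alloy into compression.
Compatibility of the two members (thermal + elastic change equal): (α₁ − α₂)ΔT = P·[1/(A₁E₁) + 1/(A₂E₂)].
|α₁ − α₂|·ΔT = 6.5×10⁻⁶ × 183 = 0.001189.
1/(A₁E₁) + 1/(A₂E₂) = 1/(1775×108×10³) + 1/(975×205×10³) = 1.022×10⁻⁸ N⁻¹.
P = 0.001189 / 1.022×10⁻⁸ = 116400 N = 116.4 kN.

P ≈ 116 kN (tensile in the brass)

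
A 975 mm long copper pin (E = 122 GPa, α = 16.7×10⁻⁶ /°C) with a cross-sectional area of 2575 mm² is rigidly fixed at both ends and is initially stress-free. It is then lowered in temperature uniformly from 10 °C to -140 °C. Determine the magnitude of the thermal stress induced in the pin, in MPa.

The supports are rigid, so the total axial strain is zero. The restrained thermal strain is ε = αΔT = 16.7×10⁻⁶ × 150 = 2505×10⁻⁶.
σ = EαΔT = 122×10³ × 16.7×10⁻⁶ × 150 = 305.6 MPa (tensile; the pin is trying to contract).

σ ≈ 306 MPa (tensile)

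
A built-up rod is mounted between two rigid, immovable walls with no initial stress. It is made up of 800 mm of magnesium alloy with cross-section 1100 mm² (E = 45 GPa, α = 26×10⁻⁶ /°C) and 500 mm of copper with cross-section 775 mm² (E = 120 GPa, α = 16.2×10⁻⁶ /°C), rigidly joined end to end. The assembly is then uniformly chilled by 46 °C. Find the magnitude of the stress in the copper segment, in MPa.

σ ≈ 79.6 MPa (tensile)

Free thermal contraction of the whole bar: Σ αᵢΔT Lᵢ = 26×10⁻⁶×46×800 + 16.2×10⁻⁶×46×500 = 1.329 mm.
The rigid supports impose zero overall length change; the single axial force P common to all segments must satisfy P Σ Lᵢ/(AᵢEᵢ) = δ_free.
The series flexibility is Σ Lᵢ/(AᵢEᵢ) = 800/(1100×45×10³) + 500/(775×120×10³) = 2.154×10⁻⁵ mm/N.
P = 1.329 / 2.154×10⁻⁵ = 61720 N = 61.72 kN, tensile.
σ_{copper} = P / A = 61720 / 775 = 79.64 MPa.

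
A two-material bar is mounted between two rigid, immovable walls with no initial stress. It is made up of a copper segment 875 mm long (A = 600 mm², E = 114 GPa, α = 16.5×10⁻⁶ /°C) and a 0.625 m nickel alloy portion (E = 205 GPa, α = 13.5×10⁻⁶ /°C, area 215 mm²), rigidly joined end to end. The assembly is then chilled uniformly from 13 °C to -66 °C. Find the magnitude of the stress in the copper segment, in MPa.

If the supports were absent, the total length change would be Σ αᵢΔT Lᵢ = 16.5×10⁻⁶×79×875 + 13.5×10⁻⁶×79×625 = 1.807 mm.
Since the ends are fixed, an axial force P builds up, equal in every segment, with P · Σ Lᵢ/(AᵢEᵢ) = δ_free.
Σ Lᵢ/(AᵢEᵢ) = 875/(600×114×10³) + 625/(215×205×10³) = 2.697×10⁻⁵ mm/N.
Hence P = δ_free / Σ(L/AE) = 1.807/2.697×10⁻⁵ = 67 kN (tensile).
σ_{copper} = P / A = 67000 / 600 = 111.7 MPa.

σ ≈ 112 MPa (tensile)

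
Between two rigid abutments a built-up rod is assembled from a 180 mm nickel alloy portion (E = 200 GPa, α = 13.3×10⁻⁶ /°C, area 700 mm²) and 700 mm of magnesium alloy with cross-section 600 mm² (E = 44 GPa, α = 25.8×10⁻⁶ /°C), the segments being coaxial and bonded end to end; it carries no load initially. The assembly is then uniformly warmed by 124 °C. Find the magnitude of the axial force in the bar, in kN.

P ≈ 91.2 kN (compressive)

With the walls removed the bar would change length by δ_free = Σ αᵢΔT Lᵢ = 13.3×10⁻⁶×124×180 + 25.8×10⁻⁶×124×700 = 2.536 mm.
The rigid supports impose zero overall length change; the single axial force P common to all segments must satisfy P Σ Lᵢ/(AᵢEᵢ) = δ_free.
The series flexibility is Σ Lᵢ/(AᵢEᵢ) = 180/(700×200×10³) + 700/(600×44×10³) = 2.78×10⁻⁵ mm/N.
P = 2.536 / 2.78×10⁻⁵ = 91230 N = 91.23 kN, compressive.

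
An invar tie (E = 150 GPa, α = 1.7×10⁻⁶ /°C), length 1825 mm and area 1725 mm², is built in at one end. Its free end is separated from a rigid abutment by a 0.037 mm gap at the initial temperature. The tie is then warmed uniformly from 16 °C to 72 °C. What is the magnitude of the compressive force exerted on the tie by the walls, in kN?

If the wall were absent the tie would grow by αΔT L = 1.7×10⁻⁶ × 56 × 1825 = 0.1737 mm.
This exceeds the 0.037 mm gap, so the wall pushes back. The portion of expansion that must be recovered elastically is δ_free − gap = 0.1737 − 0.037 = 0.1367 mm.
Compatibility: PL/(AE) = 0.1367 mm, so σ = P/A = E × (0.1367/1825) = 11.24 MPa.
P = σA = 11.24 × 1725 = 19.39 kN.

P ≈ 19.4 kN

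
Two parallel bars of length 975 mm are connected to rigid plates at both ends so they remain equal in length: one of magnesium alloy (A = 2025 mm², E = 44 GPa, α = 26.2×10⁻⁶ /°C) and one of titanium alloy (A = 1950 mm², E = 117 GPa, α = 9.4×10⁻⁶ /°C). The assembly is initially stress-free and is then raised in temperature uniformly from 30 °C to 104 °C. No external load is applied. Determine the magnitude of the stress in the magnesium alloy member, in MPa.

σ ≈ 39.3 MPa (compressive)

The magnesium alloy has the larger α, so on heating it would change length more than the titanium alloy if both were free. The rigid plates force a common final length, so the magnesium alloy is put into compression and the titanium alloy into tension, with equal and opposite forces P (no external load).
Equating the net (thermal + elastic) strains gives |α₁ − α₂|·ΔT = P·[1/(A₁E₁) + 1/(A₂E₂)].
|α₁ − α₂|·ΔT = 16.8×10⁻⁶ × 74 = 0.001243.
1/(A₁E₁) + 1/(A₂E₂) = 1/(2025×44×10³) + 1/(1950×117×10³) = 1.561×10⁻⁸ N⁻¹.
P = 0.001243 / 1.561×10⁻⁸ = 79660 N = 79.66 kN.
σ_{magnesium alloy} = P/A₁ = 79660/2025 = 39.34 MPa, compressive.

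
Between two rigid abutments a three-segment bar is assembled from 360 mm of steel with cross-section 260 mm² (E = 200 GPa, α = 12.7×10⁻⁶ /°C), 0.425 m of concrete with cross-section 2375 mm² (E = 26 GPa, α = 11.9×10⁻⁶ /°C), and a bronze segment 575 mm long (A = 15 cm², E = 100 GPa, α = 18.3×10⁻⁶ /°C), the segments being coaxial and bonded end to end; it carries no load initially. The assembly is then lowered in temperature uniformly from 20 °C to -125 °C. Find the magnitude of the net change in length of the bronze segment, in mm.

|ΔL| ≈ 0.891 mm

Free thermal contraction of the whole bar: Σ αᵢΔT Lᵢ = 12.7×10⁻⁶×145×360 + 11.9×10⁻⁶×145×425 + 18.3×10⁻⁶×145×575 = 2.922 mm.
Since the ends are fixed, an axial force P builds up, equal in every segment, with P · Σ Lᵢ/(AᵢEᵢ) = δ_free.
The series flexibility is Σ Lᵢ/(AᵢEᵢ) = 360/(260×200×10³) + 425/(2375×26×10³) + 575/(1500×100×10³) = 1.764×10⁻⁵ mm/N.
Hence P = δ_free / Σ(L/AE) = 2.922/1.764×10⁻⁵ = 165.7 kN (tensile).
For the bronze segment, free thermal change = 18.3×10⁻⁶×145×575 = 1.526 mm and elastic change from P = 165700×575/(1500×100×10³) = 0.635 mm; these oppose, so the net change is 0.891 mm (segment shortens).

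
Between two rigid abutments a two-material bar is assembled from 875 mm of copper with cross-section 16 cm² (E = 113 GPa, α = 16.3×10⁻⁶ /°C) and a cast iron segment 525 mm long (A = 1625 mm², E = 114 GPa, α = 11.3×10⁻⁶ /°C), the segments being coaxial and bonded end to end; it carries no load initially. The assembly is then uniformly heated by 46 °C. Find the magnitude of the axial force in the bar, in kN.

P ≈ 121 kN (compressive)

With the walls removed the bar would change length by δ_free = Σ αᵢΔT Lᵢ = 16.3×10⁻⁶×46×875 + 11.3×10⁻⁶×46×525 = 0.929 mm.
Since the ends are fixed, an axial force P builds up, equal in every segment, with P · Σ Lᵢ/(AᵢEᵢ) = δ_free.
The series flexibility is Σ Lᵢ/(AᵢEᵢ) = 875/(1600×113×10³) + 525/(1625×114×10³) = 7.674×10⁻⁶ mm/N.
P = 0.929 / 7.674×10⁻⁶ = 121100 N = 121.1 kN, compressive.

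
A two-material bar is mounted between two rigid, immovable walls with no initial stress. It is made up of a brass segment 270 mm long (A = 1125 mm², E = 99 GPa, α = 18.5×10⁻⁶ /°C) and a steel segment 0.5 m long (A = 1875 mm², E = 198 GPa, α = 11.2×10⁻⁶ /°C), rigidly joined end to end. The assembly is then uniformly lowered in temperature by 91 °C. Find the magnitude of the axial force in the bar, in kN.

P ≈ 256 kN (tensile)

Free thermal contraction of the whole bar: Σ αᵢΔT Lᵢ = 18.5×10⁻⁶×91×270 + 11.2×10⁻⁶×91×500 = 0.9641 mm.
Since the ends are fixed, an axial force P builds up, equal in every segment, with P · Σ Lᵢ/(AᵢEᵢ) = δ_free.
Σ Lᵢ/(AᵢEᵢ) = 270/(1125×99×10³) + 500/(1875×198×10³) = 3.771×10⁻⁶ mm/N.
Hence P = δ_free / Σ(L/AE) = 0.9641/3.771×10⁻⁶ = 255.7 kN (tensile).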